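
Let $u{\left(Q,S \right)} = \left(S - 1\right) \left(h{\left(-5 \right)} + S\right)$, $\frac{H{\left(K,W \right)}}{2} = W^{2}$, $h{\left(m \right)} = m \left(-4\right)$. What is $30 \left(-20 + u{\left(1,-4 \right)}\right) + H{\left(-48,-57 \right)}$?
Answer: $3498$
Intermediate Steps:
$h{\left(m \right)} = - 4 m$
$H{\left(K,W \right)} = 2 W^{2}$
$u{\left(Q,S \right)} = \left(-1 + S\right) \left(20 + S\right)$ ($u{\left(Q,S \right)} = \left(S - 1\right) \left(\left(-4\right) \left(-5\right) + S\right) = \left(-1 + S\right) \left(20 + S\right)$)
$30 \left(-20 + u{\left(1,-4 \right)}\right) + H{\left(-48,-57 \right)} = 30 \left(-20 + \left(-20 + \left(-4\right)^{2} + 19 \left(-4\right)\right)\right) + 2 \left(-57\right)^{2} = 30 \left(-20 - 80\right) + 2 \cdot 3249 = 30 \left(-20 - 80\right) + 6498 = 30 \left(-100\right) + 6498 = -3000 + 6498 = 3498$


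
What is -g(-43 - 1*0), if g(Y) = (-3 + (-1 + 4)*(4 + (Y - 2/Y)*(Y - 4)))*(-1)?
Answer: 260814/43 ≈ 6065.4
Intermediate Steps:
g(Y) = -9 - 3*(-4 + Y)*(Y - 2/Y) (g(Y) = (-3 + 3*(4 + (Y - 2/Y)*(-4 + Y)))*(-1) = (-3 + 3*(4 + (-4 + Y)*(Y - 2/Y)))*(-1) = (-3 + (12 + 3*(-4 + Y)*(Y - 2/Y)))*(-1) = (9 + 3*(-4 + Y)*(Y - 2/Y))*(-1) = -9 - 3*(-4 + Y)*(Y - 2/Y))
-g(-43 - 1*0) = -(-3 - 24/(-43 - 1*0) - 3*(-43 - 1*0)² + 12*(-43 - 1*0)) = -(-3 - 24/(-43 + 0) - 3*(-43 + 0)² + 12*(-43 + 0)) = -(-3 - 24/(-43) - 3*(-43)² + 12*(-43)) = -(-3 - 24*(-1/43) - 3*1849 - 516) = -(-3 + 24/43 - 5547 - 516) = -1*(-260814/43) = 260814/43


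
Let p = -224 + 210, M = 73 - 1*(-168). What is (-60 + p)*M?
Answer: -17834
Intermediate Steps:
M = 241 (M = 73 + 168 = 241)
p = -14
(-60 + p)*M = (-60 - 14)*241 = -74*241 = -17834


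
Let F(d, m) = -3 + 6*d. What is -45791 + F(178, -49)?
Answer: -44726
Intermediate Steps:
-45791 + F(178, -49) = -45791 + (-3 + 6*178) = -45791 + (-3 + 1068) = -45791 + 1065 = -44726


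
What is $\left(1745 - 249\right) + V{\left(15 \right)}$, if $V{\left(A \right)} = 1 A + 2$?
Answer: $1513$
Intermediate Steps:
$V{\left(A \right)} = 2 + A$ ($V{\left(A \right)} = A + 2 = 2 + A$)
$\left(1745 - 249\right) + V{\left(15 \right)} = \left(1745 - 249\right) + \left(2 + 15\right) = 1496 + 17 = 1513$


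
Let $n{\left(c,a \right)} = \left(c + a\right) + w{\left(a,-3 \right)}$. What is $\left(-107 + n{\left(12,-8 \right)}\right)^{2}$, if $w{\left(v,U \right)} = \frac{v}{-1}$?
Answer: $9025$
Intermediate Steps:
$w{\left(v,U \right)} = - v$ ($w{\left(v,U \right)} = v \left(-1\right) = - v$)
$n{\left(c,a \right)} = c$ ($n{\left(c,a \right)} = \left(c + a\right) - a = \left(a + c\right) - a = c$)
$\left(-107 + n{\left(12,-8 \right)}\right)^{2} = \left(-107 + 12\right)^{2} = \left(-95\right)^{2} = 9025$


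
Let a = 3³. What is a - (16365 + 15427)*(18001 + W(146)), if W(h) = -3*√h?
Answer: -572287765 + 95376*√146 ≈ -5.7113e+8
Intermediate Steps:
a = 27
a - (16365 + 15427)*(18001 + W(146)) = 27 - (16365 + 15427)*(18001 - 3*√146) = 27 - 31792*(18001 - 3*√146) = 27 - (572287792 - 95376*√146) = 27 + (-572287792 + 95376*√146) = -572287765 + 95376*√146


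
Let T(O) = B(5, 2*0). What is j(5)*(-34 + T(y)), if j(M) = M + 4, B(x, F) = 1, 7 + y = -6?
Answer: -297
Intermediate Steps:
y = -13 (y = -7 - 6 = -13)
T(O) = 1
j(M) = 4 + M
j(5)*(-34 + T(y)) = (4 + 5)*(-34 + 1) = 9*(-33) = -297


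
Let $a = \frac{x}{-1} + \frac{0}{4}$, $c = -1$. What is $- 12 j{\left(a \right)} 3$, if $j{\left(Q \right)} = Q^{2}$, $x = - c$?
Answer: $-36$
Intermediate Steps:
$x = 1$ ($x = \left(-1\right) \left(-1\right) = 1$)
$a = -1$ ($a = 1 \frac{1}{-1} + \frac{0}{4} = 1 \left(-1\right) + 0 \cdot \frac{1}{4} = -1 + 0 = -1$)
$- 12 j{\left(a \right)} 3 = - 12 \left(-1\right)^{2} \cdot 3 = \left(-12\right) 1 \cdot 3 = \left(-12\right) 3 = -36$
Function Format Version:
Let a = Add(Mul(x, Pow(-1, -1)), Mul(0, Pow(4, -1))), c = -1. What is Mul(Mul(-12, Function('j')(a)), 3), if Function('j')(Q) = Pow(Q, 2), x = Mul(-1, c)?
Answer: -36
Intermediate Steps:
x = 1 (x = Mul(-1, -1) = 1)
a = -1 (a = Add(Mul(1, Pow(-1, -1)), Mul(0, Pow(4, -1))) = Add(Mul(1, -1), Mul(0, Rational(1, 4))) = Add(-1, 0) = -1)
Mul(Mul(-12, Function('j')(a)), 3) = Mul(Mul(-12, Pow(-1, 2)), 3) = Mul(Mul(-12, 1), 3) = Mul(-12, 3) = -36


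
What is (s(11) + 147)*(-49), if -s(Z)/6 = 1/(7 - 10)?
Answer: -7301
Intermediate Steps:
s(Z) = 2 (s(Z) = -6/(7 - 10) = -6/(-3) = -6*(-1/3) = 2)
(s(11) + 147)*(-49) = (2 + 147)*(-49) = 149*(-49) = -7301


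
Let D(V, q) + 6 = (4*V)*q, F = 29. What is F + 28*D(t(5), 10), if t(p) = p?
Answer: 5461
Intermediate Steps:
D(V, q) = -6 + 4*V*q (D(V, q) = -6 + (4*V)*q = -6 + 4*V*q)
F + 28*D(t(5), 10) = 29 + 28*(-6 + 4*5*10) = 29 + 28*(-6 + 200) = 29 + 28*194 = 29 + 5432 = 5461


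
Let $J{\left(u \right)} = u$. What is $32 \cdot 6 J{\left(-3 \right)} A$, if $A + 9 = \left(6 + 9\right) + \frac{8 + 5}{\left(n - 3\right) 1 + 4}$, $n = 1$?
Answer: $-7200$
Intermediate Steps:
$A = \frac{25}{2}$ ($A = -9 + \left(\left(6 + 9\right) + \frac{8 + 5}{\left(1 - 3\right) 1 + 4}\right) = -9 + \left(15 + \frac{13}{\left(-2\right) 1 + 4}\right) = -9 + \left(15 + \frac{13}{-2 + 4}\right) = -9 + \left(15 + \frac{13}{2}\right) = -9 + \frac{43}{2} = \frac{25}{2} \approx 12.5$)
$32 \cdot 6 J{\left(-3 \right)} A = 32 \cdot 6 \left(-3\right) \frac{25}{2} = 32 \left(-18\right) \frac{25}{2} = \left(-576\right) \frac{25}{2} = -7200$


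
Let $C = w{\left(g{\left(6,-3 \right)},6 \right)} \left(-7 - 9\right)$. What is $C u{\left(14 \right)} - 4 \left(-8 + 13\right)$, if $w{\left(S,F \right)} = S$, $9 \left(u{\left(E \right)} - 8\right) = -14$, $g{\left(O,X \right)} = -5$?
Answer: $\frac{4460}{9} \approx 495.56$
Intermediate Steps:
$u{\left(E \right)} = \frac{58}{9}$ ($u{\left(E \right)} = 8 + \frac{1}{9} \left(-14\right) = 8 - \frac{14}{9} = \frac{58}{9}$)
$C = 80$ ($C = - 5 \left(-7 - 9\right) = \left(-5\right) \left(-16\right) = 80$)
$C u{\left(14 \right)} - 4 \left(-8 + 13\right) = 80 \cdot \frac{58}{9} - 4 \left(-8 + 13\right) = \frac{4640}{9} - 20 = \frac{4460}{9}$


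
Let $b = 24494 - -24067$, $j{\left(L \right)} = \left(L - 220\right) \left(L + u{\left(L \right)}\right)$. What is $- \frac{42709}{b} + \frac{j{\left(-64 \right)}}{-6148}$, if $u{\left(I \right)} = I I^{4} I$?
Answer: $\frac{236933141907854699}{74638257} \approx 3.1744 \cdot 10^{9}$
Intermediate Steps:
$u{\left(I \right)} = I^{6}$ ($u{\left(I \right)} = I^{5} I = I^{6}$)
$j{\left(L \right)} = \left(-220 + L\right) \left(L + L^{6}\right)$ ($j{\left(L \right)} = \left(L - 220\right) \left(L + L^{6}\right) = \left(-220 + L\right) \left(L + L^{6}\right)$)
$b = 48561$ ($b = 24494 + 24067 = 48561$)
$- \frac{42709}{b} + \frac{j{\left(-64 \right)}}{-6148} = - \frac{42709}{48561} + \frac{\left(-64\right) \left(-220 - 64 + \left(-64\right)^{6} - 220 \left(-64\right)^{5}\right)}{-6148} = \left(-42709\right) \frac{1}{48561} + - 64 \left(-220 - 64 + 68719476736 - -236223201280\right) \left(- \frac{1}{6148}\right) = - \frac{42709}{48561} + - 64 \left(-220 - 64 + 68719476736 + 236223201280\right) \left(- \frac{1}{6148}\right) = - \frac{42709}{48561} + \left(-64\right) 304942677732 \left(- \frac{1}{6148}\right) = - \frac{42709}{48561} - - \frac{4879082843712}{1537} = - \frac{42709}{48561} + \frac{4879082843712}{1537} = \frac{236933141907854699}{74638257}$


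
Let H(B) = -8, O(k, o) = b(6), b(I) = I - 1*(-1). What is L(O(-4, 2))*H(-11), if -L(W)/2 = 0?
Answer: 0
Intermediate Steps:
b(I) = 1 + I (b(I) = I + 1 = 1 + I)
O(k, o) = 7 (O(k, o) = 1 + 6 = 7)
L(W) = 0 (L(W) = -2*0 = 0)
L(O(-4, 2))*H(-11) = 0*(-8) = 0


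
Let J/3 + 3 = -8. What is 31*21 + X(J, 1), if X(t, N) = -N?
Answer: 650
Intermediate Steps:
J = -33 (J = -9 + 3*(-8) = -9 - 24 = -33)
31*21 + X(J, 1) = 31*21 - 1*1 = 651 - 1 = 650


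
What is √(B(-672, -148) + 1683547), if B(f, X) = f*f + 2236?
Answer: √2137367 ≈ 1462.0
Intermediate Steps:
B(f, X) = 2236 + f² (B(f, X) = f² + 2236 = 2236 + f²)
√(B(-672, -148) + 1683547) = √((2236 + (-672)²) + 1683547) = √((2236 + 451584) + 1683547) = √(453820 + 1683547) = √2137367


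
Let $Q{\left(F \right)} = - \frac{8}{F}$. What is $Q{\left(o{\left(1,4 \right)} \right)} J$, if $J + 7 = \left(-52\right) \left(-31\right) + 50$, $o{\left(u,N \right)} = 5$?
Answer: $-2648$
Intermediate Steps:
$J = 1655$ ($J = -7 + \left(\left(-52\right) \left(-31\right) + 50\right) = -7 + \left(1612 + 50\right) = -7 + 1662 = 1655$)
$Q{\left(o{\left(1,4 \right)} \right)} J = - \frac{8}{5} \cdot 1655 = \left(-8\right) \frac{1}{5} \cdot 1655 = \left(- \frac{8}{5}\right) 1655 = -2648$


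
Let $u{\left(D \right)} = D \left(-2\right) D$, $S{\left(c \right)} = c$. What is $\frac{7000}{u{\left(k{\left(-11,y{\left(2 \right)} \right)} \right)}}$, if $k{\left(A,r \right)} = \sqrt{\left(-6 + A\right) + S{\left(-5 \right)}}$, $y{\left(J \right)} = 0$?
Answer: $\frac{1750}{11} \approx 159.09$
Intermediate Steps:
$k{\left(A,r \right)} = \sqrt{-11 + A}$ ($k{\left(A,r \right)} = \sqrt{\left(-6 + A\right) - 5} = \sqrt{-11 + A}$)
$u{\left(D \right)} = - 2 D^{2}$ ($u{\left(D \right)} = - 2 D D = - 2 D^{2}$)
$\frac{7000}{u{\left(k{\left(-11,y{\left(2 \right)} \right)} \right)}} = \frac{7000}{\left(-2\right) \left(\sqrt{-11 - 11}\right)^{2}} = \frac{7000}{\left(-2\right) \left(\sqrt{-22}\right)^{2}} = \frac{7000}{\left(-2\right) \left(i \sqrt{22}\right)^{2}} = \frac{7000}{\left(-2\right) \left(-22\right)} = \frac{7000}{44} = 7000 \cdot \frac{1}{44} = \frac{1750}{11}$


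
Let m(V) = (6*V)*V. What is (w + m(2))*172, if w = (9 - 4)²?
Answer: 8428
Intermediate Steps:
m(V) = 6*V²
w = 25 (w = 5² = 25)
(w + m(2))*172 = (25 + 6*2²)*172 = (25 + 6*4)*172 = (25 + 24)*172 = 49*172 = 8428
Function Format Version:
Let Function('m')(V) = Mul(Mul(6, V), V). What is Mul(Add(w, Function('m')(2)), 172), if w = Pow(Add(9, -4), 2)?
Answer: 8428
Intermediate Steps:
Function('m')(V) = Mul(6, Pow(V, 2))
w = 25 (w = Pow(5, 2) = 25)
Mul(Add(w, Function('m')(2)), 172) = Mul(Add(25, Mul(6, Pow(2, 2))), 172) = Mul(Add(25, Mul(6, 4)), 172) = Mul(Add(25, 24), 172) = Mul(49, 172) = 8428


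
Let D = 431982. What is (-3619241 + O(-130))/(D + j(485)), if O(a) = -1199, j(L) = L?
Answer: -3620440/432467 ≈ -8.3716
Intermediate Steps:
(-3619241 + O(-130))/(D + j(485)) = (-3619241 - 1199)/(431982 + 485) = -3620440/432467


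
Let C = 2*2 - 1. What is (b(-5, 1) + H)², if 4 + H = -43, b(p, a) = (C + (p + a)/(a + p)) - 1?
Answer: 1936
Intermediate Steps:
C = 3 (C = 4 - 1 = 3)
b(p, a) = 3 (b(p, a) = (3 + (p + a)/(a + p)) - 1 = (3 + (a + p)/(a + p)) - 1 = (3 + 1) - 1 = 4 - 1 = 3)
H = -47 (H = -4 - 43 = -47)
(b(-5, 1) + H)² = (3 - 47)² = (-44)² = 1936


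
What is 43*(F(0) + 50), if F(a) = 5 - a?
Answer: 2365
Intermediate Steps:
43*(F(0) + 50) = 43*((5 - 1*0) + 50) = 43*((5 + 0) + 50) = 43*(5 + 50) = 43*55 = 2365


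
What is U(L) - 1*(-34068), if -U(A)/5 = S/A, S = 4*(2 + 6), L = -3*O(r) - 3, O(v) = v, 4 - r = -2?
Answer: 715588/21 ≈ 34076.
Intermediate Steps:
r = 6 (r = 4 - 1*(-2) = 4 + 2 = 6)
L = -21 (L = -3*6 - 3 = -18 - 3 = -21)
S = 32 (S = 4*8 = 32)
U(A) = -160/A
U(L) - 1*(-34068) = -160/(-21) - 1*(-34068) = -160*(-1/21) + 34068 = 160/21 + 34068 = 715588/21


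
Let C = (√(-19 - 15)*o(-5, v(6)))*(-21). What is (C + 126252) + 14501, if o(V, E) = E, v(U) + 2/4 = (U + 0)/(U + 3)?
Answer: 140753 - 7*I*√34/2 ≈ 1.4075e+5 - 20.408*I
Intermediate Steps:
v(U) = -½ + U/(3 + U) (v(U) = -½ + (U + 0)/(U + 3) = -½ + U/(3 + U))
C = -7*I*√34/2 (C = (√(-19 - 15)*((-3 + 6)/(2*(3 + 6))))*(-21) = (√(-34)*((½)*3/9))*(-21) = ((I*√34)*((½)*(⅑)*3))*(-21) = ((I*√34)*(⅙))*(-21) = (I*√34/6)*(-21) = -7*I*√34/2 ≈ -20.408*I)
(C + 126252) + 14501 = (-7*I*√34/2 + 126252) + 14501 = (126252 - 7*I*√34/2) + 14501 = 140753 - 7*I*√34/2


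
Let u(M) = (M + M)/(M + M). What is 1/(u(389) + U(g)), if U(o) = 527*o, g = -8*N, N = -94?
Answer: 1/396305 ≈ 2.5233e-6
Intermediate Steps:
g = 752 (g = -8*(-94) = 752)
u(M) = 1 (u(M) = (2*M)/((2*M)) = (2*M)*(1/(2*M)) = 1)
1/(u(389) + U(g)) = 1/(1 + 527*752) = 1/(1 + 396304) = 1/396305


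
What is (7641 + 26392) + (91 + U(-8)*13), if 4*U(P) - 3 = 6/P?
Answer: 546101/16 ≈ 34131.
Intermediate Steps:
U(P) = 3/4 + 3/(2*P) (U(P) = 3/4 + (6/P)/4 = 3/4 + 3/(2*P))
(7641 + 26392) + (91 + U(-8)*13) = (7641 + 26392) + (91 + ((3/4)*(2 - 8)/(-8))*13) = 34033 + (91 + ((3/4)*(-1/8)*(-6))*13) = 34033 + (91 + (9/16)*13) = 34033 + (91 + 117/16) = 34033 + 1573/16 = 546101/16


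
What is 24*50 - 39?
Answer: 1161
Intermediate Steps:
24*50 - 39 = 1200 - 39 = 1161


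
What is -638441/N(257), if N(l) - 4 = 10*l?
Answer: -638441/2574 ≈ -248.03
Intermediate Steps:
N(l) = 4 + 10*l
-638441/N(257) = -638441/(4 + 10*257) = -638441/(4 + 2570) = -638441/2574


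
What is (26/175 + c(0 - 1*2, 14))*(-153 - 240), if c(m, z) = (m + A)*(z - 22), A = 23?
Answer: 11543982/175 ≈ 65966.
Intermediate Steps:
c(m, z) = (-22 + z)*(23 + m) (c(m, z) = (m + 23)*(z - 22) = (23 + m)*(-22 + z) = (-22 + z)*(23 + m))
(26/175 + c(0 - 1*2, 14))*(-153 - 240) = (26/175 + (-506 - 22*(0 - 1*2) + 23*14 + (0 - 1*2)*14))*(-153 - 240) = (26*(1/175) + (-506 - 22*(0 - 2) + 322 + (0 - 2)*14))*(-393) = (26/175 + (-506 - 22*(-2) + 322 - 2*14))*(-393) = (26/175 + (-506 + 44 + 322 - 28))*(-393) = (26/175 - 168)*(-393) = -29374/175*(-393) = 11543982/175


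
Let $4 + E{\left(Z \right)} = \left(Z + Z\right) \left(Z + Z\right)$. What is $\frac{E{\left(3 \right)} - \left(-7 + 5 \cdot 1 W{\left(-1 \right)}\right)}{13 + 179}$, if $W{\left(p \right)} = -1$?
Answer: $\frac{11}{48} \approx 0.22917$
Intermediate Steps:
$E{\left(Z \right)} = -4 + 4 Z^{2}$ ($E{\left(Z \right)} = -4 + \left(Z + Z\right) \left(Z + Z\right) = -4 + 2 Z 2 Z = -4 + 4 Z^{2}$)
$\frac{E{\left(3 \right)} - \left(-7 + 5 \cdot 1 W{\left(-1 \right)}\right)}{13 + 179} = \frac{\left(-4 + 4 \cdot 3^{2}\right) + \left(- 5 \cdot 1 \left(-1\right) + \left(4 + 3\right)\right)}{13 + 179} = \frac{\left(-4 + 4 \cdot 9\right) + \left(\left(-5\right) \left(-1\right) + 7\right)}{192} = \left(\left(-4 + 36\right) + \left(5 + 7\right)\right) \frac{1}{192} = \left(32 + 12\right) \frac{1}{192} = 44 \cdot \frac{1}{192} = \frac{11}{48}$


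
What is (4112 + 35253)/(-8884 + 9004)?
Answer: 7873/24 ≈ 328.04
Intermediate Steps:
(4112 + 35253)/(-8884 + 9004) = 39365/120 = 39365*(1/120) = 7873/24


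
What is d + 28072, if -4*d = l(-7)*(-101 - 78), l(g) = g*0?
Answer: 28072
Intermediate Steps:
l(g) = 0
d = 0 (d = -0*(-101 - 78) = -0*(-179) = -¼*0 = 0)
d + 28072 = 0 + 28072 = 28072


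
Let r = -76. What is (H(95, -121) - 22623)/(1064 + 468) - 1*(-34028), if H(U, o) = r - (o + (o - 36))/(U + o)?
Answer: 338703211/9958 ≈ 34013.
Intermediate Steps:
H(U, o) = -76 - (-36 + 2*o)/(U + o) (H(U, o) = -76 - (o + (o - 36))/(U + o) = -76 - (o + (-36 + o))/(U + o) = -76 - (-36 + 2*o)/(U + o))
(H(95, -121) - 22623)/(1064 + 468) - 1*(-34028) = (2*(18 - 39*(-121) - 38*95)/(95 - 121) - 22623)/(1064 + 468) - 1*(-34028) = (2*(18 + 4719 - 3610)/(-26) - 22623)/1532 + 34028 = (2*(-1/26)*1127 - 22623)*(1/1532) + 34028 = (-1127/13 - 22623)*(1/1532) + 34028 = -295226/13*1/1532 + 34028 = -147613/9958 + 34028 = 338703211/9958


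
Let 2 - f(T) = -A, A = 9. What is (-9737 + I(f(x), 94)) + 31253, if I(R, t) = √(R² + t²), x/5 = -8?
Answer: 21516 + 13*√53 ≈ 21611.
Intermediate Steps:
x = -40 (x = 5*(-8) = -40)
f(T) = 11 (f(T) = 2 - (-1)*9 = 2 - 1*(-9) = 2 + 9 = 11)
(-9737 + I(f(x), 94)) + 31253 = (-9737 + √(11² + 94²)) + 31253 = (-9737 + √(121 + 8836)) + 31253 = (-9737 + √8957) + 31253 = (-9737 + 13*√53) + 31253 = 21516 + 13*√53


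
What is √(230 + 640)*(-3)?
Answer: -3*√870 ≈ -88.487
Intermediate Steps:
√(230 + 640)*(-3) = √870*(-3) = -3*√870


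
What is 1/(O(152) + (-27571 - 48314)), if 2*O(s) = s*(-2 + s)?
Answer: -1/64485 ≈ -1.5507e-5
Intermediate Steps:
O(s) = s*(-2 + s)/2 (O(s) = (s*(-2 + s))/2 = s*(-2 + s)/2)
1/(O(152) + (-27571 - 48314)) = 1/((1/2)*152*(-2 + 152) + (-27571 - 48314)) = 1/((1/2)*152*150 - 75885) = 1/(11400 - 75885) = 1/(-64485) = -1/64485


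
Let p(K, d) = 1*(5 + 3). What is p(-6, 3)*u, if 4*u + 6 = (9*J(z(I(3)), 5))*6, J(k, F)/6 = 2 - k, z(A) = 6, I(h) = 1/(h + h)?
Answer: -2604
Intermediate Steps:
I(h) = 1/(2*h)
p(K, d) = 8 (p(K, d) = 1*8 = 8)
J(k, F) = 12 - 6*k (J(k, F) = 6*(2 - k) = 12 - 6*k)
u = -651/2 (u = -3/2 + ((9*(12 - 6*6))*6)/4 = -3/2 + ((9*(12 - 36))*6)/4 = -3/2 + ((9*(-24))*6)/4 = -3/2 + (-216*6)/4 = -3/2 + (¼)*(-1296) = -3/2 - 324 = -651/2 ≈ -325.50)
p(-6, 3)*u = 8*(-651/2) = -2604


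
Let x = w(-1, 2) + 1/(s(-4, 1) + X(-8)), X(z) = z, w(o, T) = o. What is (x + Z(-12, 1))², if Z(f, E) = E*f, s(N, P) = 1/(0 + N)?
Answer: 187489/1089 ≈ 172.17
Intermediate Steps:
s(N, P) = 1/N
x = -37/33 (x = -1 + 1/(1/(-4) - 8) = -1 + 1/(-¼ - 8) = -1 + 1/(-33/4) = -1 - 4/33 = -37/33 ≈ -1.1212)
(x + Z(-12, 1))² = (-37/33 + 1*(-12))² = (-37/33 - 12)² = (-433/33)² = 187489/1089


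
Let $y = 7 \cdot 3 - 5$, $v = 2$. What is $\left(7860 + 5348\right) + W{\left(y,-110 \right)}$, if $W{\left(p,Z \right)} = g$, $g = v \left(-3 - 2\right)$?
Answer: $13198$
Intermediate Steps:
$y = 16$ ($y = 21 - 5 = 16$)
$g = -10$ ($g = 2 \left(-3 - 2\right) = 2 \left(-5\right) = -10$)
$W{\left(p,Z \right)} = -10$
$\left(7860 + 5348\right) + W{\left(y,-110 \right)} = \left(7860 + 5348\right) - 10 = 13208 - 10 = 13198$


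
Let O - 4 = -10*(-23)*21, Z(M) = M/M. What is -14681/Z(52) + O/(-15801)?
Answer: -231979315/15801 ≈ -14681.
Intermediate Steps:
Z(M) = 1
O = 4834 (O = 4 - 10*(-23)*21 = 4 + 230*21 = 4 + 4830 = 4834)
-14681/Z(52) + O/(-15801) = -14681/1 + 4834/(-15801) = -14681*1 + 4834*(-1/15801) = -14681 - 4834/15801 = -231979315/15801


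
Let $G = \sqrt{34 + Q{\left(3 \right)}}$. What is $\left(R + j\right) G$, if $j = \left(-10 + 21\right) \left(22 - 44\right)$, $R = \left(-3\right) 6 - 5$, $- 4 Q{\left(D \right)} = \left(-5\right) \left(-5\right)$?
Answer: $- \frac{265 \sqrt{111}}{2} \approx -1396.0$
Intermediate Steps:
$Q{\left(D \right)} = - \frac{25}{4}$ ($Q{\left(D \right)} = - \frac{\left(-5\right) \left(-5\right)}{4} = \left(- \frac{1}{4}\right) 25 = - \frac{25}{4}$)
$G = \frac{\sqrt{111}}{2}$ ($G = \sqrt{34 - \frac{25}{4}} = \sqrt{\frac{111}{4}} = \frac{\sqrt{111}}{2} \approx 5.2678$)
$R = -23$ ($R = -18 - 5 = -23$)
$j = -242$ ($j = 11 \left(-22\right) = -242$)
$\left(R + j\right) G = \left(-23 - 242\right) \frac{\sqrt{111}}{2} = - 265 \frac{\sqrt{111}}{2} = - \frac{265 \sqrt{111}}{2}$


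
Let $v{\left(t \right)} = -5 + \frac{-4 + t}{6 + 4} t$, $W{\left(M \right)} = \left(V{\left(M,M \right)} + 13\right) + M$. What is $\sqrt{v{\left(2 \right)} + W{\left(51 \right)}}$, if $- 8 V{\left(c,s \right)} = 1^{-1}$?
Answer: $\frac{\sqrt{23390}}{20} \approx 7.6469$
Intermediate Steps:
$V{\left(c,s \right)} = - \frac{1}{8}$ ($V{\left(c,s \right)} = - \frac{1}{8 \cdot 1} = \left(- \frac{1}{8}\right) 1 = - \frac{1}{8}$)
$W{\left(M \right)} = \frac{103}{8} + M$ ($W{\left(M \right)} = \left(- \frac{1}{8} + 13\right) + M = \frac{103}{8} + M$)
$v{\left(t \right)} = -5 + t \left(- \frac{2}{5} + \frac{t}{10}\right)$ ($v{\left(t \right)} = -5 + \frac{-4 + t}{10} t = -5 + \left(-4 + t\right) \frac{1}{10} t = -5 + \left(- \frac{2}{5} + \frac{t}{10}\right) t = -5 + t \left(- \frac{2}{5} + \frac{t}{10}\right)$)
$\sqrt{v{\left(2 \right)} + W{\left(51 \right)}} = \sqrt{\left(-5 - \frac{4}{5} + \frac{2^{2}}{10}\right) + \left(\frac{103}{8} + 51\right)} = \sqrt{\left(-5 - \frac{4}{5} + \frac{1}{10} \cdot 4\right) + \frac{511}{8}} = \sqrt{\left(-5 - \frac{4}{5} + \frac{2}{5}\right) + \frac{511}{8}} = \sqrt{- \frac{27}{5} + \frac{511}{8}} = \sqrt{\frac{2339}{40}} = \frac{\sqrt{23390}}{20}$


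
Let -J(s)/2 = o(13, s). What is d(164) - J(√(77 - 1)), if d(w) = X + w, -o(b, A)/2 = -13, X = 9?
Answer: 225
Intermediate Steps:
o(b, A) = 26 (o(b, A) = -2*(-13) = 26)
J(s) = -52 (J(s) = -2*26 = -52)
d(w) = 9 + w
d(164) - J(√(77 - 1)) = (9 + 164) - 1*(-52) = 173 + 52 = 225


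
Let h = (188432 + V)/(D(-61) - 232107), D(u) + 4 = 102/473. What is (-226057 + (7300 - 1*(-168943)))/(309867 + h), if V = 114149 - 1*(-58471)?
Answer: -5468999407414/34019631675071 ≈ -0.16076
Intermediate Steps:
V = 172620 (V = 114149 + 58471 = 172620)
D(u) = -1790/473 (D(u) = -4 + 102/473 = -1790/473)
h = -170777596/109788401 (h = (188432 + 172620)/(-1790/473 - 232107) = 361052/(-109788401/473) = 361052*(-473/109788401) = -170777596/109788401 ≈ -1.5555)
(-226057 + (7300 - 1*(-168943)))/(309867 + h) = (-226057 + (7300 - 1*(-168943)))/(309867 - 170777596/109788401) = (-226057 + (7300 + 168943))/(34019631675071/109788401) = (-226057 + 176243)*(109788401/34019631675071) = -49814*109788401/34019631675071 = -5468999407414/34019631675071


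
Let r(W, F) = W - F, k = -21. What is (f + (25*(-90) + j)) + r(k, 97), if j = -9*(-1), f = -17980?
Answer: -20339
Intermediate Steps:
j = 9
(f + (25*(-90) + j)) + r(k, 97) = (-17980 + (25*(-90) + 9)) + (-21 - 1*97) = (-17980 + (-2250 + 9)) + (-21 - 97) = (-17980 - 2241) - 118 = -20221 - 118 = -20339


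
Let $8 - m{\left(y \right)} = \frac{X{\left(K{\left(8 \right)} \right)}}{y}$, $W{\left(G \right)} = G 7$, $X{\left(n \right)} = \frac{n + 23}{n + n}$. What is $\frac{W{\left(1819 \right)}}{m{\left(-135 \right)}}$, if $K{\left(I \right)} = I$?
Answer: $\frac{3929040}{2473} \approx 1588.8$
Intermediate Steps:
$X{\left(n \right)} = \frac{23 + n}{2 n}$
$W{\left(G \right)} = 7 G$
$m{\left(y \right)} = 8 - \frac{31}{16 y}$ ($m{\left(y \right)} = 8 - \frac{\frac{1}{2} \cdot \frac{1}{8} \left(23 + 8\right)}{y} = 8 - \frac{\frac{1}{2} \cdot \frac{1}{8} \cdot 31}{y} = 8 - \frac{31}{16 y}$)
$\frac{W{\left(1819 \right)}}{m{\left(-135 \right)}} = \frac{7 \cdot 1819}{8 - \frac{31}{16 \left(-135\right)}} = \frac{12733}{8 - - \frac{31}{2160}} = \frac{12733}{8 + \frac{31}{2160}} = \frac{12733}{\frac{17311}{2160}} = 12733 \cdot \frac{2160}{17311} = \frac{3929040}{2473}$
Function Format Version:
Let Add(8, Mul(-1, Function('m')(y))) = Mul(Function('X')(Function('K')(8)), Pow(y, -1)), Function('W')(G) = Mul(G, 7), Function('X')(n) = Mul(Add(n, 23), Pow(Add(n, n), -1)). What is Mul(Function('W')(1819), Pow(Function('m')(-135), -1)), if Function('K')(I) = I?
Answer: Rational(3929040, 2473) ≈ 1588.8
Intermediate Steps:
Function('X')(n) = Mul(Rational(1, 2), Pow(n, -1), Add(23, n)) (Function('X')(n) = Mul(Add(23, n), Pow(Mul(2, n), -1)) = Mul(Add(23, n), Mul(Rational(1, 2), Pow(n, -1))) = Mul(Rational(1, 2), Pow(n, -1), Add(23, n)))
Function('W')(G) = Mul(7, G)
Function('m')(y) = Add(8, Mul(Rational(-31, 16), Pow(y, -1))) (Function('m')(y) = Add(8, Mul(-1, Mul(Mul(Rational(1, 2), Pow(8, -1), Add(23, 8)), Pow(y, -1)))) = Add(8, Mul(-1, Mul(Mul(Rational(1, 2), Rational(1, 8), 31), Pow(y, -1)))) = Add(8, Mul(-1, Mul(Rational(31, 16), Pow(y, -1)))) = Add(8, Mul(Rational(-31, 16), Pow(y, -1))))
Mul(Function('W')(1819), Pow(Function('m')(-135), -1)) = Mul(Mul(7, 1819), Pow(Add(8, Mul(Rational(-31, 16), Pow(-135, -1))), -1)) = Mul(12733, Pow(Add(8, Mul(Rational(-31, 16), Rational(-1, 135))), -1)) = Mul(12733, Pow(Add(8, Rational(31, 2160)), -1)) = Mul(12733, Pow(Rational(17311, 2160), -1)) = Mul(12733, Rational(2160, 17311)) = Rational(3929040, 2473)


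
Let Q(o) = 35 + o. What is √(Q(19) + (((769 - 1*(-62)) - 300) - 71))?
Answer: √514 ≈ 22.672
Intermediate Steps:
√(Q(19) + (((769 - 1*(-62)) - 300) - 71)) = √((35 + 19) + (((769 - 1*(-62)) - 300) - 71)) = √(54 + (((769 + 62) - 300) - 71)) = √(54 + ((831 - 300) - 71)) = √(54 + (531 - 71)) = √(54 + 460) = √514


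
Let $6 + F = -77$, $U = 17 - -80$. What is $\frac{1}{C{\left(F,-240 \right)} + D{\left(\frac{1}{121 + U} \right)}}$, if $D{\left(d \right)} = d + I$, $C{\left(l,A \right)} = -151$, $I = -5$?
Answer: $- \frac{218}{34007} \approx -0.0064104$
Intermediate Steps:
$U = 97$ ($U = 17 + 80 = 97$)
$F = -83$ ($F = -6 - 77 = -83$)
$D{\left(d \right)} = -5 + d$ ($D{\left(d \right)} = d - 5 = -5 + d$)
$\frac{1}{C{\left(F,-240 \right)} + D{\left(\frac{1}{121 + U} \right)}} = \frac{1}{-151 - \left(5 - \frac{1}{121 + 97}\right)} = \frac{1}{-151 - \left(5 - \frac{1}{218}\right)} = \frac{1}{-151 + \left(-5 + \frac{1}{218}\right)} = \frac{1}{-151 - \frac{1089}{218}} = \frac{1}{- \frac{34007}{218}} = - \frac{218}{34007}$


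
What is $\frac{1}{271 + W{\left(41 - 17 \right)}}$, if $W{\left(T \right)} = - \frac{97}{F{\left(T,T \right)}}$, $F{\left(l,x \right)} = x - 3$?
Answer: $\frac{21}{5594} \approx 0.003754$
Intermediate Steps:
$F{\left(l,x \right)} = -3 + x$ ($F{\left(l,x \right)} = x - 3 = -3 + x$)
$W{\left(T \right)} = - \frac{97}{-3 + T}$
$\frac{1}{271 + W{\left(41 - 17 \right)}} = \frac{1}{271 - \frac{97}{-3 + \left(41 - 17\right)}} = \frac{1}{271 - \frac{97}{-3 + 24}} = \frac{1}{271 - \frac{97}{21}} = \frac{1}{\frac{5594}{21}} = \frac{21}{5594}$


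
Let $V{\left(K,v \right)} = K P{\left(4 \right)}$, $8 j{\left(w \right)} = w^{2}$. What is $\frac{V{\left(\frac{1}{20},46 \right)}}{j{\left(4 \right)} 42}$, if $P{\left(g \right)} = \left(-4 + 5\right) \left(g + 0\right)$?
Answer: $\frac{1}{420} \approx 0.002381$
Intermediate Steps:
$j{\left(w \right)} = \frac{w^{2}}{8}$
$P{\left(g \right)} = g$ ($P{\left(g \right)} = 1 g = g$)
$V{\left(K,v \right)} = 4 K$ ($V{\left(K,v \right)} = K 4 = 4 K$)
$\frac{V{\left(\frac{1}{20},46 \right)}}{j{\left(4 \right)} 42} = \frac{4 \cdot \frac{1}{20}}{\frac{4^{2}}{8} \cdot 42} = \frac{4 \cdot \frac{1}{20}}{\frac{1}{8} \cdot 16 \cdot 42} = \frac{1}{5 \cdot 2 \cdot 42} = \frac{1}{5 \cdot 84} = \frac{1}{5} \cdot \frac{1}{84} = \frac{1}{420}$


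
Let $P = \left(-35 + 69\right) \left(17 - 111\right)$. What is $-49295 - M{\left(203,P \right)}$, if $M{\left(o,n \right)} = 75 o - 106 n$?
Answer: $-403296$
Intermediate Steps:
$P = -3196$ ($P = 34 \left(-94\right) = -3196$)
$M{\left(o,n \right)} = - 106 n + 75 o$
$-49295 - M{\left(203,P \right)} = -49295 - \left(\left(-106\right) \left(-3196\right) + 75 \cdot 203\right) = -49295 - \left(338776 + 15225\right) = -49295 - 354001 = -403296$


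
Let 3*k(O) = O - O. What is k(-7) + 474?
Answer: 474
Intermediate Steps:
k(O) = 0 (k(O) = (O - O)/3 = (1/3)*0 = 0)
k(-7) + 474 = 0 + 474 = 474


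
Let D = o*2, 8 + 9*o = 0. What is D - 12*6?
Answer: -664/9 ≈ -73.778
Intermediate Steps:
o = -8/9 (o = -8/9 + (⅑)*0 = -8/9 + 0 = -8/9 ≈ -0.88889)
D = -16/9 (D = -8/9*2 = -16/9 ≈ -1.7778)
D - 12*6 = -16/9 - 12*6 = -16/9 - 72 = -664/9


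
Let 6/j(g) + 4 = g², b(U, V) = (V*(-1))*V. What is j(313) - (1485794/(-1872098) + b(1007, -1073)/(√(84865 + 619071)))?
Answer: 24261173633/30566680095 + 1151329*√10999/87992 ≈ 1373.0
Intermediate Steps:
b(U, V) = -V² (b(U, V) = (-V)*V = -V²)
j(g) = 6/(-4 + g²)
j(313) - (1485794/(-1872098) + b(1007, -1073)/(√(84865 + 619071))) = 6/(-4 + 313²) - (1485794/(-1872098) + (-1*(-1073)²)/(√(84865 + 619071))) = 6/(-4 + 97969) - (1485794*(-1/1872098) + (-1*1151329)/(√703936)) = 6/97965 - (-742897/936049 - 1151329*√10999/87992) = 6*(1/97965) - (-742897/936049 - 1151329*√10999/87992) = 2/32655 - (-742897/936049 - 1151329*√10999/87992) = 2/32655 + (742897/936049 + 1151329*√10999/87992) = 24261173633/30566680095 + 1151329*√10999/87992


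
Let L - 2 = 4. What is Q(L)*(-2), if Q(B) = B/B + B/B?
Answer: -4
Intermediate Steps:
L = 6 (L = 2 + 4 = 6)
Q(B) = 2 (Q(B) = 1 + 1 = 2)
Q(L)*(-2) = 2*(-2) = -4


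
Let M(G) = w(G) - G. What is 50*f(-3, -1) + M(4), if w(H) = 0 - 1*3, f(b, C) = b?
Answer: -157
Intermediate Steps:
w(H) = -3 (w(H) = 0 - 3 = -3)
M(G) = -3 - G
50*f(-3, -1) + M(4) = 50*(-3) + (-3 - 1*4) = -150 + (-3 - 4) = -150 - 7 = -157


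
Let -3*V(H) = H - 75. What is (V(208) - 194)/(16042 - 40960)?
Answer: 715/74754 ≈ 0.0095647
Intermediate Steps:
V(H) = 25 - H/3 (V(H) = -(H - 75)/3 = -(-75 + H)/3 = 25 - H/3)
(V(208) - 194)/(16042 - 40960) = ((25 - ⅓*208) - 194)/(16042 - 40960) = ((25 - 208/3) - 194)/(-24918) = (-133/3 - 194)*(-1/24918) = -715/3*(-1/24918) = 715/74754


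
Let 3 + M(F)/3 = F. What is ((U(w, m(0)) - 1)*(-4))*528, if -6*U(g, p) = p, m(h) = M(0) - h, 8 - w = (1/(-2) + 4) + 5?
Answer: -1056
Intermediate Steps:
M(F) = -9 + 3*F
w = -1/2 (w = 8 - ((1/(-2) + 4) + 5) = 8 - ((-1/2 + 4) + 5) = 8 - (7/2 + 5) = 8 - 1*17/2 = 8 - 17/2 = -1/2 ≈ -0.50000)
m(h) = -9 - h (m(h) = (-9 + 3*0) - h = (-9 + 0) - h = -9 - h)
U(g, p) = -p/6
((U(w, m(0)) - 1)*(-4))*528 = ((-(-9 - 1*0)/6 - 1)*(-4))*528 = ((-(-9 + 0)/6 - 1)*(-4))*528 = ((-1/6*(-9) - 1)*(-4))*528 = ((3/2 - 1)*(-4))*528 = ((1/2)*(-4))*528 = -2*528 = -1056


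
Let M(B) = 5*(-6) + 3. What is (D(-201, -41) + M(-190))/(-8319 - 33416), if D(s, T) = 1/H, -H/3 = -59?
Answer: 4778/7387095 ≈ 0.00064680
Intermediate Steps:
M(B) = -27 (M(B) = -30 + 3 = -27)
H = 177 (H = -3*(-59) = 177)
D(s, T) = 1/177
(D(-201, -41) + M(-190))/(-8319 - 33416) = (1/177 - 27)/(-8319 - 33416) = -4778/177/(-41735) = -4778/177*(-1/41735) = 4778/7387095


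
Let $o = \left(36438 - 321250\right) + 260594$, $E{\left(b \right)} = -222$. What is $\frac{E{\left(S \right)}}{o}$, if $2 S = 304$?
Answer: $\frac{111}{12109} \approx 0.0091667$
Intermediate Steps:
$S = 152$ ($S = \frac{1}{2} \cdot 304 = 152$)
$o = -24218$ ($o = -284812 + 260594 = -24218$)
$\frac{E{\left(S \right)}}{o} = - \frac{222}{-24218} = \left(-222\right) \left(- \frac{1}{24218}\right) = \frac{111}{12109}$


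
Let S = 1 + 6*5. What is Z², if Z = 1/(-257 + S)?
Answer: 1/51076 ≈ 1.9579e-5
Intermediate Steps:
S = 31 (S = 1 + 30 = 31)
Z = -1/226 (Z = 1/(-257 + 31) = 1/(-226) = -1/226 ≈ -0.0044248)
Z² = (-1/226)² = 1/51076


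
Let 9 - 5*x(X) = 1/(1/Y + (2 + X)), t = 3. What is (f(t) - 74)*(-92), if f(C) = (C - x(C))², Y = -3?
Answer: 8165713/1225 ≈ 6665.9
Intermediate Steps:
x(X) = 9/5 - 1/(5*(5/3 + X)) (x(X) = 9/5 - 1/(5*(1/(-3) + (2 + X))) = 9/5 - 1/(5*(-⅓ + (2 + X))) = 9/5 - 1/(5*(5/3 + X)))
f(C) = (C - 3*(14 + 9*C)/(5*(5 + 3*C)))²
(f(t) - 74)*(-92) = ((42 - 15*3² + 2*3)²/(25*(-5 - 3*3)²) - 74)*(-92) = ((42 - 15*9 + 6)²/(25*(-5 - 9)²) - 74)*(-92) = ((1/25)*(42 - 135 + 6)²/(-14)² - 74)*(-92) = ((1/25)*(1/196)*(-87)² - 74)*(-92) = ((1/25)*(1/196)*7569 - 74)*(-92) = (7569/4900 - 74)*(-92) = -355031/4900*(-92) = 8165713/1225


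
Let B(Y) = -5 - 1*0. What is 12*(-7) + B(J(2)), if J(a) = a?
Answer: -89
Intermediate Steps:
B(Y) = -5 (B(Y) = -5 + 0 = -5)
12*(-7) + B(J(2)) = 12*(-7) - 5 = -84 - 5 = -89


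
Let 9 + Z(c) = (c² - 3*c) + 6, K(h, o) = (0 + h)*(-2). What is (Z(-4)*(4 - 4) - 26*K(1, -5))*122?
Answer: 6344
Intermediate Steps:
K(h, o) = -2*h (K(h, o) = h*(-2) = -2*h)
Z(c) = -3 + c² - 3*c (Z(c) = -9 + ((c² - 3*c) + 6) = -9 + (6 + c² - 3*c) = -3 + c² - 3*c)
(Z(-4)*(4 - 4) - 26*K(1, -5))*122 = ((-3 + (-4)² - 3*(-4))*(4 - 4) - (-52))*122 = ((-3 + 16 + 12)*0 - 26*(-2))*122 = (25*0 + 52)*122 = (0 + 52)*122 = 52*122 = 6344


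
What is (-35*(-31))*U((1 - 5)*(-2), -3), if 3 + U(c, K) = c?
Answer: 5425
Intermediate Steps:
U(c, K) = -3 + c
(-35*(-31))*U((1 - 5)*(-2), -3) = (-35*(-31))*(-3 + (1 - 5)*(-2)) = 1085*(-3 - 4*(-2)) = 1085*(-3 + 8) = 1085*5 = 5425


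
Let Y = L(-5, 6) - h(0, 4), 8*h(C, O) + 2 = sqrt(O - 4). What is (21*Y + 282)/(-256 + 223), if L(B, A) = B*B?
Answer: -1083/44 ≈ -24.614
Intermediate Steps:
L(B, A) = B**2
h(C, O) = -1/4 + sqrt(-4 + O)/8 (h(C, O) = -1/4 + sqrt(O - 4)/8 = -1/4 + sqrt(-4 + O)/8)
Y = 101/4 (Y = (-5)**2 - (-1/4 + sqrt(-4 + 4)/8) = 25 - (-1/4 + sqrt(0)/8) = 25 - (-1/4 + (1/8)*0) = 25 - (-1/4 + 0) = 25 - 1*(-1/4) = 25 + 1/4 = 101/4 ≈ 25.250)
(21*Y + 282)/(-256 + 223) = (21*(101/4) + 282)/(-256 + 223) = (2121/4 + 282)/(-33) = -1/33*3249/4 = -1083/44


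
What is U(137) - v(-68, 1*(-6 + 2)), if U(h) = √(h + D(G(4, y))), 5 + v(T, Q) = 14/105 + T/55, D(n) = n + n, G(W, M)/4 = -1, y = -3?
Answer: 1007/165 + √129 ≈ 17.461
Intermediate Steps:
G(W, M) = -4 (G(W, M) = 4*(-1) = -4)
D(n) = 2*n
v(T, Q) = -73/15 + T/55 (v(T, Q) = -5 + (14/105 + T/55) = -5 + (14*(1/105) + T*(1/55)) = -5 + (2/15 + T/55) = -73/15 + T/55)
U(h) = √(-8 + h) (U(h) = √(h + 2*(-4)) = √(h - 8) = √(-8 + h))
U(137) - v(-68, 1*(-6 + 2)) = √(-8 + 137) - (-73/15 + (1/55)*(-68)) = √129 - (-73/15 - 68/55) = √129 - 1*(-1007/165) = √129 + 1007/165 = 1007/165 + √129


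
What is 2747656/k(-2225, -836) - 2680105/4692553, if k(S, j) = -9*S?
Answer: 12839852303143/93968373825 ≈ 136.64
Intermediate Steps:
2747656/k(-2225, -836) - 2680105/4692553 = 2747656/((-9*(-2225))) - 2680105/4692553 = 2747656/20025 - 2680105*1/4692553 = 2747656*(1/20025) - 2680105/4692553 = 2747656/20025 - 2680105/4692553 = 12839852303143/93968373825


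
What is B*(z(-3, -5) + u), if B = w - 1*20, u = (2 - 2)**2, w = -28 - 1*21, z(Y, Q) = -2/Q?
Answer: -138/5 ≈ -27.600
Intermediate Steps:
w = -49 (w = -28 - 21 = -49)
u = 0 (u = 0**2 = 0)
B = -69 (B = -49 - 1*20 = -49 - 20 = -69)
B*(z(-3, -5) + u) = -69*(-2/(-5) + 0) = -69*(-2*(-1/5) + 0) = -69*(2/5 + 0) = -69*2/5 = -138/5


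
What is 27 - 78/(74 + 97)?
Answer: 1513/57 ≈ 26.544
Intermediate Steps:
27 - 78/(74 + 97) = 27 - 78/171 = 27 - 78*1/171 = 27 - 26/57 = 1513/57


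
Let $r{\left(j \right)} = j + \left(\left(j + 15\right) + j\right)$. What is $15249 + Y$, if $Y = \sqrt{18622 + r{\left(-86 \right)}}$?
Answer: $15249 + \sqrt{18379} \approx 15385.0$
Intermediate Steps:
$r{\left(j \right)} = 15 + 3 j$ ($r{\left(j \right)} = j + \left(\left(15 + j\right) + j\right) = j + \left(15 + 2 j\right) = 15 + 3 j$)
$Y = \sqrt{18379}$ ($Y = \sqrt{18622 + \left(15 + 3 \left(-86\right)\right)} = \sqrt{18622 + \left(15 - 258\right)} = \sqrt{18622 - 243} = \sqrt{18379} \approx 135.57$)
$15249 + Y = 15249 + \sqrt{18379}$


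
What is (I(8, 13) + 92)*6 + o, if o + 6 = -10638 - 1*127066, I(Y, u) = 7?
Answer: -137116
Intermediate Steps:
o = -137710 (o = -6 + (-10638 - 1*127066) = -6 + (-10638 - 127066) = -6 - 137704 = -137710)
(I(8, 13) + 92)*6 + o = (7 + 92)*6 - 137710 = 99*6 - 137710 = 594 - 137710 = -137116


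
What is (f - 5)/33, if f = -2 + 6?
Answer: -1/33 ≈ -0.030303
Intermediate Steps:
f = 4
(f - 5)/33 = (4 - 5)/33 = -1*1/33 = -1/33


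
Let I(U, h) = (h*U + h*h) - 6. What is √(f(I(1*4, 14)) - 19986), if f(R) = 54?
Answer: 2*I*√4983 ≈ 141.18*I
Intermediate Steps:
I(U, h) = -6 + h² + U*h (I(U, h) = (U*h + h²) - 6 = (h² + U*h) - 6 = -6 + h² + U*h)
√(f(I(1*4, 14)) - 19986) = √(54 - 19986) = √(-19932) = 2*I*√4983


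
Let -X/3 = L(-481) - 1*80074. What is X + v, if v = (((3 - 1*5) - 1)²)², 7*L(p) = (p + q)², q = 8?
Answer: 1010934/7 ≈ 1.4442e+5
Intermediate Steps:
L(p) = (8 + p)²/7 (L(p) = (p + 8)²/7 = (8 + p)²/7)
v = 81 (v = (((3 - 5) - 1)²)² = ((-2 - 1)²)² = ((-3)²)² = 9² = 81)
X = 1010367/7 (X = -3*((8 - 481)²/7 - 1*80074) = -3*((⅐)*(-473)² - 80074) = -3*((⅐)*223729 - 80074) = -3*(223729/7 - 80074) = -3*(-336789/7) = 1010367/7 ≈ 1.4434e+5)
X + v = 1010367/7 + 81 = 1010934/7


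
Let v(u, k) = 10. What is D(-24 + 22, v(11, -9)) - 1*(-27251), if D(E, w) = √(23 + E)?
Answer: 27251 + √21 ≈ 27256.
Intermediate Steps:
D(-24 + 22, v(11, -9)) - 1*(-27251) = √(23 + (-24 + 22)) - 1*(-27251) = √(23 - 2) + 27251 = √21 + 27251 = 27251 + √21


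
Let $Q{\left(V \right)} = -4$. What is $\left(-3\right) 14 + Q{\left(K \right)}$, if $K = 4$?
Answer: $-46$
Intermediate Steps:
$\left(-3\right) 14 + Q{\left(K \right)} = \left(-3\right) 14 - 4 = -42 - 4 = -46$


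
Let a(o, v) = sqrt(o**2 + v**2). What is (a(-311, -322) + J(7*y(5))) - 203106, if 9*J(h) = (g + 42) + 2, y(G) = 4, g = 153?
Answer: -1827757/9 + sqrt(200405) ≈ -2.0264e+5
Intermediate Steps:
J(h) = 197/9 (J(h) = ((153 + 42) + 2)/9 = (195 + 2)/9 = (1/9)*197 = 197/9)
(a(-311, -322) + J(7*y(5))) - 203106 = (sqrt((-311)**2 + (-322)**2) + 197/9) - 203106 = (sqrt(96721 + 103684) + 197/9) - 203106 = (sqrt(200405) + 197/9) - 203106 = (197/9 + sqrt(200405)) - 203106 = -1827757/9 + sqrt(200405)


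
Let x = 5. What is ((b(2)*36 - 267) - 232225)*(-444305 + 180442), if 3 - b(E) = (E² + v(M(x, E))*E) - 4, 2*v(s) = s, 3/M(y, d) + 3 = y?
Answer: 61331787994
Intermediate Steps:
M(y, d) = 3/(-3 + y)
v(s) = s/2
b(E) = 7 - E² - 3*E/4 (b(E) = 3 - ((E² + ((3/(-3 + 5))/2)*E) - 4) = 3 - ((E² + ((3/2)/2)*E) - 4) = 3 - ((E² + ((3*(½))/2)*E) - 4) = 3 - ((E² + ((½)*(3/2))*E) - 4) = 3 - ((E² + 3*E/4) - 4) = 3 - (-4 + E² + 3*E/4) = 3 + (4 - E² - 3*E/4) = 7 - E² - 3*E/4)
((b(2)*36 - 267) - 232225)*(-444305 + 180442) = (((7 - 1*2² - ¾*2)*36 - 267) - 232225)*(-444305 + 180442) = (((7 - 1*4 - 3/2)*36 - 267) - 232225)*(-263863) = (((7 - 4 - 3/2)*36 - 267) - 232225)*(-263863) = (((3/2)*36 - 267) - 232225)*(-263863) = ((54 - 267) - 232225)*(-263863) = (-213 - 232225)*(-263863) = -232438*(-263863) = 61331787994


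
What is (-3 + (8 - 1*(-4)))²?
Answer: 81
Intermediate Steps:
(-3 + (8 - 1*(-4)))² = (-3 + (8 + 4))² = (-3 + 12)² = 9² = 81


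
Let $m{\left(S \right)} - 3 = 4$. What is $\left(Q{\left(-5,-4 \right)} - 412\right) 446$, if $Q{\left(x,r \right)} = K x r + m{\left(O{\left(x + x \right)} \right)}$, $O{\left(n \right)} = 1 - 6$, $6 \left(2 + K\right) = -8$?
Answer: $- \frac{631090}{3} \approx -2.1036 \cdot 10^{5}$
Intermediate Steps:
$K = - \frac{10}{3}$ ($K = -2 + \frac{1}{6} \left(-8\right) = -2 - \frac{4}{3} = - \frac{10}{3} \approx -3.3333$)
$O{\left(n \right)} = -5$ ($O{\left(n \right)} = 1 - 6 = -5$)
$m{\left(S \right)} = 7$ ($m{\left(S \right)} = 3 + 4 = 7$)
$Q{\left(x,r \right)} = 7 - \frac{10 r x}{3}$ ($Q{\left(x,r \right)} = - \frac{10 x}{3} r + 7 = - \frac{10 r x}{3} + 7 = 7 - \frac{10 r x}{3}$)
$\left(Q{\left(-5,-4 \right)} - 412\right) 446 = \left(\left(7 - \left(- \frac{40}{3}\right) \left(-5\right)\right) - 412\right) 446 = \left(\left(7 - \frac{200}{3}\right) - 412\right) 446 = \left(- \frac{179}{3} - 412\right) 446 = \left(- \frac{1415}{3}\right) 446 = - \frac{631090}{3}$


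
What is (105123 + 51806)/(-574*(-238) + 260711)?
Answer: 156929/397323 ≈ 0.39497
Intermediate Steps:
(105123 + 51806)/(-574*(-238) + 260711) = 156929/(136612 + 260711) = 156929/397323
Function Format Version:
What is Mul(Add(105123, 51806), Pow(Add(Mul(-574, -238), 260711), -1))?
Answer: Rational(156929, 397323) ≈ 0.39497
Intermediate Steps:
Mul(Add(105123, 51806), Pow(Add(Mul(-574, -238), 260711), -1)) = Mul(156929, Pow(Add(136612, 260711), -1)) = Mul(156929, Pow(397323, -1)) = Mul(156929, Rational(1, 397323)) = Rational(156929, 397323)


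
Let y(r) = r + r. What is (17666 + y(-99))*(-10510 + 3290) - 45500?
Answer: -126164460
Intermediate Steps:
y(r) = 2*r
(17666 + y(-99))*(-10510 + 3290) - 45500 = (17666 + 2*(-99))*(-10510 + 3290) - 45500 = (17666 - 198)*(-7220) - 45500 = 17468*(-7220) - 45500 = -126118960 - 45500 = -126164460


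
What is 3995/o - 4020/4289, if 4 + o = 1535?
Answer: 10979935/6566459 ≈ 1.6721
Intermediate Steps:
o = 1531 (o = -4 + 1535 = 1531)
3995/o - 4020/4289 = 3995/1531 - 4020/4289 = 10979935/6566459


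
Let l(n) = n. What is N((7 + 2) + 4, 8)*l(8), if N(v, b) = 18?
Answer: 144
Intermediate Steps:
N((7 + 2) + 4, 8)*l(8) = 18*8 = 144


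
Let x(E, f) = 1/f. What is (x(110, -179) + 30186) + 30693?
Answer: 10897340/179 ≈ 60879.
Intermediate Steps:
(x(110, -179) + 30186) + 30693 = (1/(-179) + 30186) + 30693 = (-1/179 + 30186) + 30693 = 5403293/179 + 30693 = 10897340/179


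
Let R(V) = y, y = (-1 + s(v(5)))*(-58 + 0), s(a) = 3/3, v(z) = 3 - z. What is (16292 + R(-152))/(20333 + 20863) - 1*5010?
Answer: -51593917/10299 ≈ -5009.6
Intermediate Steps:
s(a) = 1 (s(a) = 3*(⅓) = 1)
y = 0 (y = (-1 + 1)*(-58 + 0) = 0*(-58) = 0)
R(V) = 0
(16292 + R(-152))/(20333 + 20863) - 1*5010 = (16292 + 0)/(20333 + 20863) - 1*5010 = 16292/41196 - 5010 = 16292*(1/41196) - 5010 = 4073/10299 - 5010 = -51593917/10299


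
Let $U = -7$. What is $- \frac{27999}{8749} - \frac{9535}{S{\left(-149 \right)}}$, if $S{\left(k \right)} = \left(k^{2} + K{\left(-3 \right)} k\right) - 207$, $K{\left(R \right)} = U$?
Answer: $- \frac{728434678}{201550713} \approx -3.6142$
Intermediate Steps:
$K{\left(R \right)} = -7$
$S{\left(k \right)} = -207 + k^{2} - 7 k$ ($S{\left(k \right)} = \left(k^{2} - 7 k\right) - 207 = -207 + k^{2} - 7 k$)
$- \frac{27999}{8749} - \frac{9535}{S{\left(-149 \right)}} = - \frac{27999}{8749} - \frac{9535}{-207 + \left(-149\right)^{2} - -1043} = \left(-27999\right) \frac{1}{8749} - \frac{9535}{-207 + 22201 + 1043} = - \frac{27999}{8749} - \frac{9535}{23037} = - \frac{728434678}{201550713}$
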